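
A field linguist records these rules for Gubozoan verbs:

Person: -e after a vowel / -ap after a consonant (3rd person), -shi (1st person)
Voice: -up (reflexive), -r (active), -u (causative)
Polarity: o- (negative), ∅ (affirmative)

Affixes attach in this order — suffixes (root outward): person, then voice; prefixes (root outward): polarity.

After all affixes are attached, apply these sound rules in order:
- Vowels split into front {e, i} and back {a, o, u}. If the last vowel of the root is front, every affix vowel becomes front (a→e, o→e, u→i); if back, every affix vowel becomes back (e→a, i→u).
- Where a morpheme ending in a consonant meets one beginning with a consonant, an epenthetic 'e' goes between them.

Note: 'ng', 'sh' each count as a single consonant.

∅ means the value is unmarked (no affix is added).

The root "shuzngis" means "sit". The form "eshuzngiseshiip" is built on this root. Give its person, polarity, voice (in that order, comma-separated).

Segment: o-shuzngis-shi-up.
person: -shi → 1st person.
polarity: o- → negative.
voice: -up → reflexive.

1st person, negative, reflexive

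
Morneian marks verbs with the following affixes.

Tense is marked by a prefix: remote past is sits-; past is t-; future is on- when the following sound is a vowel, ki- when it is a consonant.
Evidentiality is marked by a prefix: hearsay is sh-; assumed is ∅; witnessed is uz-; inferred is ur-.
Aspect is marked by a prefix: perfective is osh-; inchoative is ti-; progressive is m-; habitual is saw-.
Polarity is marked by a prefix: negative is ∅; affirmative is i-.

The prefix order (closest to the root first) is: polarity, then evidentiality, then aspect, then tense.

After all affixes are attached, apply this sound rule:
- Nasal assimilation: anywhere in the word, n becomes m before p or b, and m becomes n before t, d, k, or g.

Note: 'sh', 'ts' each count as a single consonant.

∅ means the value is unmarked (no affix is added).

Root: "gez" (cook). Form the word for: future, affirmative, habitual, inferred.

kisawurigez

Attach polarity affirmative i- → igez.
Attach evidentiality inferred ur- → urigez.
Attach aspect habitual saw- → sawurigez.
Attach tense future ki- (before consonant 's') → kisawurigez.
Nasal assimilation: no change.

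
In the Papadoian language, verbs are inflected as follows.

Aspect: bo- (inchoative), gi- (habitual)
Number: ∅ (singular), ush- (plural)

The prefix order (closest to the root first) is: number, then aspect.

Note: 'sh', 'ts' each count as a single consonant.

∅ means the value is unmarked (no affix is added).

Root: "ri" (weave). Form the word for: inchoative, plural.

boushri

Attach number plural ush- → ushri.
Attach aspect inchoative bo- → boushri.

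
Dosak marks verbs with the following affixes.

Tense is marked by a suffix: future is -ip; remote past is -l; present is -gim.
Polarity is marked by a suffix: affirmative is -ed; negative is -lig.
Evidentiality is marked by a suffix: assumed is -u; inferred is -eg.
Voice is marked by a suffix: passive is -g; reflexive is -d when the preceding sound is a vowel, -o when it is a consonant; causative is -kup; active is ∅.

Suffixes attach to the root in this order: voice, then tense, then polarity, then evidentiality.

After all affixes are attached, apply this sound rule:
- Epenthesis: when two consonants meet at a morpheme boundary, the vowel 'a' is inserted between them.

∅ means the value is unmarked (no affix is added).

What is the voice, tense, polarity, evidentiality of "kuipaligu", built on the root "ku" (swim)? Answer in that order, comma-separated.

Segment: ku-ip-lig-u.
voice: ∅ → active.
tense: -ip → future.
polarity: -lig → negative.
evidentiality: -u → assumed.

active, future, negative, assumed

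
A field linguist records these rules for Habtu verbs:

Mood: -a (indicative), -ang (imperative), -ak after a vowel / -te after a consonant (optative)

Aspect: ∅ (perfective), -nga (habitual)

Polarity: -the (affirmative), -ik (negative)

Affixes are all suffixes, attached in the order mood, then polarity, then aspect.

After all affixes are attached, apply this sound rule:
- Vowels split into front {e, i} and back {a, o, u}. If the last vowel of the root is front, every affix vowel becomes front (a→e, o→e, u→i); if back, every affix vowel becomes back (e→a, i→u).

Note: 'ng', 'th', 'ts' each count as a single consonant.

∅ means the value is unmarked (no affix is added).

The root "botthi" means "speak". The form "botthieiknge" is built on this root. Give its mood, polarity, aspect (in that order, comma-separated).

Segment: botthi-a-ik-nga.
mood: -a → indicative.
polarity: -ik → negative.
aspect: -nga → habitual.

indicative, negative, habitual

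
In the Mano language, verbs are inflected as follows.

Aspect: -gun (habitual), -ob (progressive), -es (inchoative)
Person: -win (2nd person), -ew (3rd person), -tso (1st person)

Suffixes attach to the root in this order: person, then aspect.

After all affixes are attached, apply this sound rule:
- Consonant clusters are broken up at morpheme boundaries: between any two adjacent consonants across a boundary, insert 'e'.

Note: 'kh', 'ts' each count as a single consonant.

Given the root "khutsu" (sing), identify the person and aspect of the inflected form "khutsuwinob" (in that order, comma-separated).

Segment: khutsu-win-ob.
person: -win → 2nd person.
aspect: -ob → progressive.

2nd person, progressive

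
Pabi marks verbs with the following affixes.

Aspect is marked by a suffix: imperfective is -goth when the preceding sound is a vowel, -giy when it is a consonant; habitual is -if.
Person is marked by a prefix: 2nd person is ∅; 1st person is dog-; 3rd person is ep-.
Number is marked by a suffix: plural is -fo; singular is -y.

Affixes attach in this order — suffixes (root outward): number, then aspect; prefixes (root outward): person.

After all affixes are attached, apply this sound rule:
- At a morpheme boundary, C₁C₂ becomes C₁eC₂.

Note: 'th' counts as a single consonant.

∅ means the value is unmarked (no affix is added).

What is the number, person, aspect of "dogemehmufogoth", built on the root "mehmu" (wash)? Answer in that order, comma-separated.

plural, 1st person, imperfective

Segment: dog-mehmu-fo-goth.
number: -fo → plural.
person: dog- → 1st person.
aspect: -goth/giy → imperfective.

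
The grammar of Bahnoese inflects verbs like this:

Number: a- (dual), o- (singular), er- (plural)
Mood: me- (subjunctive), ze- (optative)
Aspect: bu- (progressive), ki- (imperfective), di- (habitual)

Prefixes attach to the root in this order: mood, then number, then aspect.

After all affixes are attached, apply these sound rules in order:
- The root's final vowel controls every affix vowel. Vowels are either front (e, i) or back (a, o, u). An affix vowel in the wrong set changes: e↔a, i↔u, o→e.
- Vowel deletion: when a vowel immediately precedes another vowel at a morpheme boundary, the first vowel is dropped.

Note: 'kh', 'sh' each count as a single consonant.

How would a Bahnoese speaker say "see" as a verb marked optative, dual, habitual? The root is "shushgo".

Attach mood optative ze- → zeshushgo.
Attach number dual a- → azeshushgo.
Attach aspect habitual di- → diazeshushgo.
Apply vowel harmony: diazeshushgo → duazashushgo.
Apply vowel deletion: duazashushgo → dazashushgo.

dazashushgo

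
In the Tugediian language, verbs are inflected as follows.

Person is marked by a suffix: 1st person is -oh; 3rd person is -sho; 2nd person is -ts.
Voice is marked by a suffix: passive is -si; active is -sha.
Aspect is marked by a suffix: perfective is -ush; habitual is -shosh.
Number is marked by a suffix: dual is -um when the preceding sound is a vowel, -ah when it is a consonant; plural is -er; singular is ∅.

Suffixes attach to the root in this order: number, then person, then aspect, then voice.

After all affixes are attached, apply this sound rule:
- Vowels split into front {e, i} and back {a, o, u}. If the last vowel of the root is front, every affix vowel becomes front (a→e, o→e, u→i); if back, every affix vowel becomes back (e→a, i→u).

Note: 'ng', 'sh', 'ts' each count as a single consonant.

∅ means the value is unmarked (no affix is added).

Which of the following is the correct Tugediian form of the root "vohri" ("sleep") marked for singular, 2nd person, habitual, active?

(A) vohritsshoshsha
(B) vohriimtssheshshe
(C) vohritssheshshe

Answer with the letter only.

C

number = singular: zero marking, form stays vohri.
Attach person 2nd person -ts → vohrits.
Attach aspect habitual -shosh → vohritsshosh.
Attach voice active -sha → vohritsshoshsha.
Apply vowel harmony: vohritsshoshsha → vohritssheshshe.
So the correct form is vohritssheshshe, option (C).
(A) vohritsshoshsha is wrong: it fails to apply the sound rule(s).
(B) vohriimtssheshshe is wrong: it uses dual instead of singular for number.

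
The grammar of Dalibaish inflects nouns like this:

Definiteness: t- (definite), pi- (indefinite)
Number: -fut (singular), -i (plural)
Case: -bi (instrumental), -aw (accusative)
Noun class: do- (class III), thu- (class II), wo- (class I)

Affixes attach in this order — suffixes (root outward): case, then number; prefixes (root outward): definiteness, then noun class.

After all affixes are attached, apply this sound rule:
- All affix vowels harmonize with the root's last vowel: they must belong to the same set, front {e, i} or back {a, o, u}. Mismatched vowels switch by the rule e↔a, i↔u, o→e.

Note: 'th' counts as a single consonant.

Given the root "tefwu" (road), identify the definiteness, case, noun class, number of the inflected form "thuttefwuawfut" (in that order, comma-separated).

definite, accusative, class II, singular

Segment: thu-t-tefwu-aw-fut.
definiteness: t- → definite.
case: -aw → accusative.
noun class: thu- → class II.
number: -fut → singular.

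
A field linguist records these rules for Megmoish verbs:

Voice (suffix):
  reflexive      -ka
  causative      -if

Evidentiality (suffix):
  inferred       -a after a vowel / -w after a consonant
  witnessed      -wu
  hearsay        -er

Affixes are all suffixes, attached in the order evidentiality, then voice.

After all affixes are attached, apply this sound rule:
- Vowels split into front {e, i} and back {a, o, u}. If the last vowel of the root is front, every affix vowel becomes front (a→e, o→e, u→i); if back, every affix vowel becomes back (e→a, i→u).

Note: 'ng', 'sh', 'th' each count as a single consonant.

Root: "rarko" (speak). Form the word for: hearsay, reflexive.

rarkoarka

Attach evidentiality hearsay -er → rarkoer.
Attach voice reflexive -ka → rarkoerka.
Apply vowel harmony: rarkoerka → rarkoarka.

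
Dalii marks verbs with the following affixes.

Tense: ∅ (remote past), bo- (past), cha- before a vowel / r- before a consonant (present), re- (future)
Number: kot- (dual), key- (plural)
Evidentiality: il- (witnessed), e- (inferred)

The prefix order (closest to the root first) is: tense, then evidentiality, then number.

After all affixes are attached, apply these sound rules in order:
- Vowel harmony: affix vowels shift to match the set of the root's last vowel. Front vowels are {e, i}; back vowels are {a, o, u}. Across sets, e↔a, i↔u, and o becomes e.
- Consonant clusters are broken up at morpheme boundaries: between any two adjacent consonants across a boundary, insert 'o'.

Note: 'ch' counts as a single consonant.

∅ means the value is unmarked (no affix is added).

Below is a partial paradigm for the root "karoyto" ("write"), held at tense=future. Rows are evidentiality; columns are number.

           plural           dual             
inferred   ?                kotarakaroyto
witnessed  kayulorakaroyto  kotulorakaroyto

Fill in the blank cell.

kayarakaroyto

Attach tense future re- → rekaroyto.
Attach evidentiality inferred e- → erekaroyto.
Attach number plural key- → keyerekaroyto.
Apply vowel harmony: keyerekaroyto → kayarakaroyto.
Epenthesis: no change.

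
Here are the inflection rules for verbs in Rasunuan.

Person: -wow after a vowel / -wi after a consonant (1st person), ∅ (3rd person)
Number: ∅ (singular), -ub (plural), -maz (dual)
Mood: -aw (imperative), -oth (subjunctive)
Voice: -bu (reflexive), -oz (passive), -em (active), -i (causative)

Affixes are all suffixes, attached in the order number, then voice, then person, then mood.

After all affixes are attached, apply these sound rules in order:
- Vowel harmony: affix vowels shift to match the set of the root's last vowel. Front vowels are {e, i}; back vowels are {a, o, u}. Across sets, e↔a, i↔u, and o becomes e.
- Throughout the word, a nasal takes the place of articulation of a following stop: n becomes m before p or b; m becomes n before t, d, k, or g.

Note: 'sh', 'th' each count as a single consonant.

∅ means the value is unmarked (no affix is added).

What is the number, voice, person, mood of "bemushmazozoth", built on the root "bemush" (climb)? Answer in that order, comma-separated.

Segment: bemush-maz-oz-oth.
number: -maz → dual.
voice: -oz → passive.
person: ∅ → 3rd person.
mood: -oth → subjunctive.

dual, passive, 3rd person, subjunctive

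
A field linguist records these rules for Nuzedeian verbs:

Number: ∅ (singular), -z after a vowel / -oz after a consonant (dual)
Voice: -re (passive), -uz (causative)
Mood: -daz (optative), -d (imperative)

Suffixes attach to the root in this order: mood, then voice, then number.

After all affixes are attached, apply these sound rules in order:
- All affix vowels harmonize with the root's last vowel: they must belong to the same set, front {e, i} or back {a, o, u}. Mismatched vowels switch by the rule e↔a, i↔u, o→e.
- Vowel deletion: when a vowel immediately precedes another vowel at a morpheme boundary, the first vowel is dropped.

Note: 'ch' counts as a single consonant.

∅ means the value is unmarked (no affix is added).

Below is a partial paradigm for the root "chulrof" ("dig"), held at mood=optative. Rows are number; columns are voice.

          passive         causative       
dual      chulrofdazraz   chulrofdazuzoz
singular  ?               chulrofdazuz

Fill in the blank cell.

chulrofdazra

Attach mood optative -daz → chulrofdaz.
Attach voice passive -re → chulrofdazre.
number = singular: zero marking, form stays chulrofdazre.
Apply vowel harmony: chulrofdazre → chulrofdazra.
Vowel deletion: no change.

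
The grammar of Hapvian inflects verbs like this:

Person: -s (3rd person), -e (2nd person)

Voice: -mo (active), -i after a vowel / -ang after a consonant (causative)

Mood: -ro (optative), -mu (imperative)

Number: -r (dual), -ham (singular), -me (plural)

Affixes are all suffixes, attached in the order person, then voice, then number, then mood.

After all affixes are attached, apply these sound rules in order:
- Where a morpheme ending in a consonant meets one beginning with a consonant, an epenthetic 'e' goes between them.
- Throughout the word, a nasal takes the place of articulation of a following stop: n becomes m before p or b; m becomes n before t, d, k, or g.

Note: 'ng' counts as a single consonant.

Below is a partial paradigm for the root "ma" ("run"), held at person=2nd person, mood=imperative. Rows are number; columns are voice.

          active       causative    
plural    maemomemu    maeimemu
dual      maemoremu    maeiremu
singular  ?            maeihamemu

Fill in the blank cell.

Attach person 2nd person -e → mae.
Attach voice active -mo → maemo.
Attach number singular -ham → maemoham.
Attach mood imperative -mu → maemohammu.
Apply epenthesis: maemohammu → maemohamemu.
Nasal assimilation: no change.

maemohamemu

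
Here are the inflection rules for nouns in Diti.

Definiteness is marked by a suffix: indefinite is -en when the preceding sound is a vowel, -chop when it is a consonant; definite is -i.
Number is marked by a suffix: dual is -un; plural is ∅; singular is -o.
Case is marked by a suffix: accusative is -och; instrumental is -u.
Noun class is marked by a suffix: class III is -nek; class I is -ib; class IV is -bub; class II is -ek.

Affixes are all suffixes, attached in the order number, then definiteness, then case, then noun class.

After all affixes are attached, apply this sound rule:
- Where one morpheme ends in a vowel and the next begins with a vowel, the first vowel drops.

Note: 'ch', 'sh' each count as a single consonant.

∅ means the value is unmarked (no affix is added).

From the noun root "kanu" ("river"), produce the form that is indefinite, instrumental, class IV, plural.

kanenubub

number = plural: zero marking, form stays kanu.
Attach definiteness indefinite -en (after vowel 'u') → kanuen.
Attach case instrumental -u → kanuenu.
Attach noun class class IV -bub → kanuenubub.
Apply vowel deletion: kanuenubub → kanenubub.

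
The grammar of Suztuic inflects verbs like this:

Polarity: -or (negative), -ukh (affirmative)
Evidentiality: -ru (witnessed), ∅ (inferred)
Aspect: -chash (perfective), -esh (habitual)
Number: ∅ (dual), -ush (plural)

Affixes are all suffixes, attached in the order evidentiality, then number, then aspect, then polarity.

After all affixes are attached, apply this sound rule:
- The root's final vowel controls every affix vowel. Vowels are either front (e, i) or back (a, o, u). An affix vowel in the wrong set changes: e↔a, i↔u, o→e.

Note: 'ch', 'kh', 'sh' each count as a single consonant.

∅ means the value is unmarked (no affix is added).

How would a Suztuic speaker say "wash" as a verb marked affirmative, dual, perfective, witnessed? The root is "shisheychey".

shisheycheyricheshikh

Attach evidentiality witnessed -ru → shisheycheyru.
number = dual: zero marking, form stays shisheycheyru.
Attach aspect perfective -chash → shisheycheyruchash.
Attach polarity affirmative -ukh → shisheycheyruchashukh.
Apply vowel harmony: shisheycheyruchashukh → shisheycheyricheshikh.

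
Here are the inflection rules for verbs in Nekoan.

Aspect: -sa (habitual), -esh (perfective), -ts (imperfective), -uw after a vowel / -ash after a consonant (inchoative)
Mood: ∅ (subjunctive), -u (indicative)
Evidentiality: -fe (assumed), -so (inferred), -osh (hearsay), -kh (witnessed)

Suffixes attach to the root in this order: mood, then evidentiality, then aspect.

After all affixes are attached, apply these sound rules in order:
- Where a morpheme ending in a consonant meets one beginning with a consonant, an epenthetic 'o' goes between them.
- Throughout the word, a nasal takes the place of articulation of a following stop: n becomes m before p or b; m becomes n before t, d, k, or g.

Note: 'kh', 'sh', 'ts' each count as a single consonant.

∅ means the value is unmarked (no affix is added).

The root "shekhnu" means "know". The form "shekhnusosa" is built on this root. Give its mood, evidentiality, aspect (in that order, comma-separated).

Segment: shekhnu-so-sa.
mood: ∅ → subjunctive.
evidentiality: -so → inferred.
aspect: -sa → habitual.

subjunctive, inferred, habitual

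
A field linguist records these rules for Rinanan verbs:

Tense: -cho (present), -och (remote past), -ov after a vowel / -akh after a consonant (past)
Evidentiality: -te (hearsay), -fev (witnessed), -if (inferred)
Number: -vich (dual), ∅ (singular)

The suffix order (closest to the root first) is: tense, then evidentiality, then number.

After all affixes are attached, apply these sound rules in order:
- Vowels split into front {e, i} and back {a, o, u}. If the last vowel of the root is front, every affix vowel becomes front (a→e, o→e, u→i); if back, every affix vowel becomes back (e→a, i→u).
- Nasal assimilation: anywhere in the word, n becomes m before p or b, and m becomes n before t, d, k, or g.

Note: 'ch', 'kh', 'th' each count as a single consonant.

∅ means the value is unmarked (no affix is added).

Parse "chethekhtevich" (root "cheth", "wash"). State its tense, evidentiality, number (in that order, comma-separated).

Segment: cheth-akh-te-vich.
tense: -ov/akh → past.
evidentiality: -te → hearsay.
number: -vich → dual.

past, hearsay, dual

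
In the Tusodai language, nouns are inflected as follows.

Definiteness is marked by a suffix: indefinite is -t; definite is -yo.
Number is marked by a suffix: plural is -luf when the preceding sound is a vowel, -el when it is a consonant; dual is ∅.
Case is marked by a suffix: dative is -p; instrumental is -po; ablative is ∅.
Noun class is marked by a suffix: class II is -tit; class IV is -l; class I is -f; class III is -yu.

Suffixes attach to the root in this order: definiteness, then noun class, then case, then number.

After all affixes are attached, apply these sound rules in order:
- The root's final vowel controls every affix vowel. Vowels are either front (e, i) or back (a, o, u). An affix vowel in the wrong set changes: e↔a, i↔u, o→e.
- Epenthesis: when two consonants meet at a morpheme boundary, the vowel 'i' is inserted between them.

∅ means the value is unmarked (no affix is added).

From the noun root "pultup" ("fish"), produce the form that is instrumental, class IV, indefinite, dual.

pultupitilipo

Attach definiteness indefinite -t → pultupt.
Attach noun class class IV -l → pultuptl.
Attach case instrumental -po → pultuptlpo.
number = dual: zero marking, form stays pultuptlpo.
Vowel harmony: no change.
Apply epenthesis: pultuptlpo → pultupitilipo.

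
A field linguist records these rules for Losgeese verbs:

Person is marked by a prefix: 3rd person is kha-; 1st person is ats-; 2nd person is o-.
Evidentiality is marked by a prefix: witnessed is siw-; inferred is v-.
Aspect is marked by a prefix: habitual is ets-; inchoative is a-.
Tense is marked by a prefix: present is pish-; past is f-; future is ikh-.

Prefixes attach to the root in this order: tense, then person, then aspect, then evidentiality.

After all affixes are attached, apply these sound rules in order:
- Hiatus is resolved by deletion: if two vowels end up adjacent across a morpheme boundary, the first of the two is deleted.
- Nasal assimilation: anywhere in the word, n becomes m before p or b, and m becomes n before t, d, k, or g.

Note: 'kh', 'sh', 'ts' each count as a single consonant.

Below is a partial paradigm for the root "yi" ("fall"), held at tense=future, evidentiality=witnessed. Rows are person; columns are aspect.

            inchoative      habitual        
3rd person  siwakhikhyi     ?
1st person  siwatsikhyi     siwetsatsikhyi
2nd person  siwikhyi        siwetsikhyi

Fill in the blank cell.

siwetskhikhyi

Attach tense future ikh- → ikhyi.
Attach person 3rd person kha- → khaikhyi.
Attach aspect habitual ets- → etskhaikhyi.
Attach evidentiality witnessed siw- → siwetskhaikhyi.
Apply vowel deletion: siwetskhaikhyi → siwetskhikhyi.
Nasal assimilation: no change.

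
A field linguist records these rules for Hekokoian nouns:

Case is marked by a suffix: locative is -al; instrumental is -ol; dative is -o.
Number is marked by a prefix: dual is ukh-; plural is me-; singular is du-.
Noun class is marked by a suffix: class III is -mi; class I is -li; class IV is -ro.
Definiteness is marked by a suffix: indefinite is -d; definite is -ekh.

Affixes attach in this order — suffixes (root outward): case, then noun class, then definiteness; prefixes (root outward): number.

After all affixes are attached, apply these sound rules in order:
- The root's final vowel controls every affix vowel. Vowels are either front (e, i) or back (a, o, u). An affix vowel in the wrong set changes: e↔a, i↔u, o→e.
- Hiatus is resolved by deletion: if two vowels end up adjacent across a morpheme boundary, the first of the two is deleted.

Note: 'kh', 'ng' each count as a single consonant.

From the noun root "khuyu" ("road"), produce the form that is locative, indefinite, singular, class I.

Attach case locative -al → khuyual.
Attach number singular du- → dukhuyual.
Attach noun class class I -li → dukhuyualli.
Attach definiteness indefinite -d → dukhuyuallid.
Apply vowel harmony: dukhuyuallid → dukhuyuallud.
Apply vowel deletion: dukhuyuallud → dukhuyallud.

dukhuyallud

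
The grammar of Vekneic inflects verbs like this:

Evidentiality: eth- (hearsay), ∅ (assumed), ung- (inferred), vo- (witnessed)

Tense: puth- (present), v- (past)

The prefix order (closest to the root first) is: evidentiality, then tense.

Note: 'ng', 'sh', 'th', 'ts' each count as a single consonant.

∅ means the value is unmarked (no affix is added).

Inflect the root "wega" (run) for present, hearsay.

Attach evidentiality hearsay eth- → ethwega.
Attach tense present puth- → puthethwega.

puthethwega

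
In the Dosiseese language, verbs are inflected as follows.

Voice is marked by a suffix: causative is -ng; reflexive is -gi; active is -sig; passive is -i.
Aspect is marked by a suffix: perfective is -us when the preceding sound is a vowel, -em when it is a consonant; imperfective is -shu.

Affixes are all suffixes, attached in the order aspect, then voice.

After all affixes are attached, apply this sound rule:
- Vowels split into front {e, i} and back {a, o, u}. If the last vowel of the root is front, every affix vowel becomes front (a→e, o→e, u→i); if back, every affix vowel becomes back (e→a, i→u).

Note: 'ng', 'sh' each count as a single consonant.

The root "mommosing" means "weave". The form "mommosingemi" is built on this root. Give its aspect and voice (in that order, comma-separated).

Segment: mommosing-em-i.
aspect: -us/em → perfective.
voice: -i → passive.

perfective, passive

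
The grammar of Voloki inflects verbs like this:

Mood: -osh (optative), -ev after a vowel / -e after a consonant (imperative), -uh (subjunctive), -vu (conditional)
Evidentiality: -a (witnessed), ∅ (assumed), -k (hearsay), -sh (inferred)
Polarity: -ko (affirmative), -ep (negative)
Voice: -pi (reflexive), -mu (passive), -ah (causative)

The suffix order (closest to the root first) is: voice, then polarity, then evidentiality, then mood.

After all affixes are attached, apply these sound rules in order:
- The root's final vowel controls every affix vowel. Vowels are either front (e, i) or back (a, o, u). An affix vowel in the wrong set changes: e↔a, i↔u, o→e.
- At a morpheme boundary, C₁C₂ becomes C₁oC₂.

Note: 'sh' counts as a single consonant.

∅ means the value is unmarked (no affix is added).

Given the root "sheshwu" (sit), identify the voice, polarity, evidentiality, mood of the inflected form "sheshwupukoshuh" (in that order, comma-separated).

reflexive, affirmative, inferred, subjunctive

Segment: sheshwu-pi-ko-sh-uh.
voice: -pi → reflexive.
polarity: -ko → affirmative.
evidentiality: -sh → inferred.
mood: -uh → subjunctive.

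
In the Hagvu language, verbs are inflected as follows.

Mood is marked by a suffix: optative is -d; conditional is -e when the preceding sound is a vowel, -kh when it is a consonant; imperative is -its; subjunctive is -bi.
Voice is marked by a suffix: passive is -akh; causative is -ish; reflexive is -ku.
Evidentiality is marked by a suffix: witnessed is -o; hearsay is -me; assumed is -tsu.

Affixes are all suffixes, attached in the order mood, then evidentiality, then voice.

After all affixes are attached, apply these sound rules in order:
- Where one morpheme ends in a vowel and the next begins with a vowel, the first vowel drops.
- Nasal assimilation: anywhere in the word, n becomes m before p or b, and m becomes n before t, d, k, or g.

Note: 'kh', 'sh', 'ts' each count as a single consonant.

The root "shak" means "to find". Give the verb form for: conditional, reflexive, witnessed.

Attach mood conditional -kh (after consonant 'k') → shakkh.
Attach evidentiality witnessed -o → shakkho.
Attach voice reflexive -ku → shakkhoku.
Vowel deletion: no change.
Nasal assimilation: no change.

shakkhoku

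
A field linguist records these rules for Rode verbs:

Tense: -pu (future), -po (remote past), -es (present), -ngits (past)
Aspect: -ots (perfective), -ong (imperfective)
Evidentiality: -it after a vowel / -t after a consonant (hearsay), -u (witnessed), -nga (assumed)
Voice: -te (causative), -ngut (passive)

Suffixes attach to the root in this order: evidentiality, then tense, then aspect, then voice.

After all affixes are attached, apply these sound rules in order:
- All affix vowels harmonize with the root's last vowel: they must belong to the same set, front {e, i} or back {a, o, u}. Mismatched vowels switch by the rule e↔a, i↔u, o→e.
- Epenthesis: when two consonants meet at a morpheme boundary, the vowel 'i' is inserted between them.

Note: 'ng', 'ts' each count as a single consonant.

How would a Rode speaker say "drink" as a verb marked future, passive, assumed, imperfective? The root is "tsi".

tsingepiengingit

Attach evidentiality assumed -nga → tsinga.
Attach tense future -pu → tsingapu.
Attach aspect imperfective -ong → tsingapuong.
Attach voice passive -ngut → tsingapuongngut.
Apply vowel harmony: tsingapuongngut → tsingepiengngit.
Apply epenthesis: tsingepiengngit → tsingepiengingit.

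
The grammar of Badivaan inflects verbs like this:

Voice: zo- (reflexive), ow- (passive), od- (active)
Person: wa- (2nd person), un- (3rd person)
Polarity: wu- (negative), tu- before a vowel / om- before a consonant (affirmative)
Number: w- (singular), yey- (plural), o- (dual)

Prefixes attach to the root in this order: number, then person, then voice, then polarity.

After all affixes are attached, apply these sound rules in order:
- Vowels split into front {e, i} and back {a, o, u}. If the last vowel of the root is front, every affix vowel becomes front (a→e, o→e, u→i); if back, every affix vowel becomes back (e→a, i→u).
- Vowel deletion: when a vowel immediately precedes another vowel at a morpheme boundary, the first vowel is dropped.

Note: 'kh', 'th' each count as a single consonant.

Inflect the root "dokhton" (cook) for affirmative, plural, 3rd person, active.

Attach number plural yey- → yeydokhton.
Attach person 3rd person un- → unyeydokhton.
Attach voice active od- → odunyeydokhton.
Attach polarity affirmative tu- (before vowel 'o') → tuodunyeydokhton.
Apply vowel harmony: tuodunyeydokhton → tuodunyaydokhton.
Apply vowel deletion: tuodunyaydokhton → todunyaydokhton.

todunyaydokhton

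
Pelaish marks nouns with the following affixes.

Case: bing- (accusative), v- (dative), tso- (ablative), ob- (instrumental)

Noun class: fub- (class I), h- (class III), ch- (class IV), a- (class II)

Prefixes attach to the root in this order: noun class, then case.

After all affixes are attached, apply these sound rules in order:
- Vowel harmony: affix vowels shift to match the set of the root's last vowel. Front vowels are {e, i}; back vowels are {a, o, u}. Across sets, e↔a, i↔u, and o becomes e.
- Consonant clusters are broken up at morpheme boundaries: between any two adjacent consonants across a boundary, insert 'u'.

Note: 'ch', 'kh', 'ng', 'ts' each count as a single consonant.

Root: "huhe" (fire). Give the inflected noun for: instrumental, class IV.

Attach noun class class IV ch- → chhuhe.
Attach case instrumental ob- → obchhuhe.
Apply vowel harmony: obchhuhe → ebchhuhe.
Apply epenthesis: ebchhuhe → ebuchuhuhe.

ebuchuhuhe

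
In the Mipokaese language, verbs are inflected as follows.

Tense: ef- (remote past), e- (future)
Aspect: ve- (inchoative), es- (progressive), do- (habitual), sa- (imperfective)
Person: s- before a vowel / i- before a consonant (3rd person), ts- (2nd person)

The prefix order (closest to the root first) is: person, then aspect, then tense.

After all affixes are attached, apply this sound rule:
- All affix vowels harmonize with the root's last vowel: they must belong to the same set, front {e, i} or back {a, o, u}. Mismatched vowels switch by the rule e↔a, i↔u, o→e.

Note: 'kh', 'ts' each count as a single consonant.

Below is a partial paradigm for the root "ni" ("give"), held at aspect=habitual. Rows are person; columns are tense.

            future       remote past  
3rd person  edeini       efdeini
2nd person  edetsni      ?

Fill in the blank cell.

Attach person 2nd person ts- → tsni.
Attach aspect habitual do- → dotsni.
Attach tense remote past ef- → efdotsni.
Apply vowel harmony: efdotsni → efdetsni.

efdetsni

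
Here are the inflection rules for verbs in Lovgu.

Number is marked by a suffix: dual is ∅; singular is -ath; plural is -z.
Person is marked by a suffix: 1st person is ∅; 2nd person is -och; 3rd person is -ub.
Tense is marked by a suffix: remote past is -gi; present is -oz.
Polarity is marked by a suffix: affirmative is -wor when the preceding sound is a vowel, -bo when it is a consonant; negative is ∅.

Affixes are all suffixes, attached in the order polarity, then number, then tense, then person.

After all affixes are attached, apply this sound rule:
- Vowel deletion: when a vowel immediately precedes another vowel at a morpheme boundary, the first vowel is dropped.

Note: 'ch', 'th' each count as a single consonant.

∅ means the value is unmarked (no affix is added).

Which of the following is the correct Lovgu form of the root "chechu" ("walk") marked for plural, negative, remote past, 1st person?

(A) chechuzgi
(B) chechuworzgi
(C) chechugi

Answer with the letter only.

A

polarity = negative: zero marking, form stays chechu.
Attach number plural -z → chechuz.
Attach tense remote past -gi → chechuzgi.
person = 1st person: zero marking, form stays chechuzgi.
Vowel deletion: no change.
So the correct form is chechuzgi, option (A).
(B) chechuworzgi is wrong: it uses affirmative instead of negative for polarity.
(C) chechugi is wrong: it uses dual instead of plural for number.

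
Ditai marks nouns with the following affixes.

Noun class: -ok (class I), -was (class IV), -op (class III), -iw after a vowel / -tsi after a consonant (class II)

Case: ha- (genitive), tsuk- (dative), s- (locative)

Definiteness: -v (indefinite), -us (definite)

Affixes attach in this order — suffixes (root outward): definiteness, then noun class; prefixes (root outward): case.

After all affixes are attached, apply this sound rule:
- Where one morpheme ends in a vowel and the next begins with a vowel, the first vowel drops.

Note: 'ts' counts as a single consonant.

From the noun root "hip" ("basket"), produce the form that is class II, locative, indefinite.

Attach definiteness indefinite -v → hipv.
Attach noun class class II -tsi (after consonant 'v') → hipvtsi.
Attach case locative s- → shipvtsi.
Vowel deletion: no change.

shipvtsi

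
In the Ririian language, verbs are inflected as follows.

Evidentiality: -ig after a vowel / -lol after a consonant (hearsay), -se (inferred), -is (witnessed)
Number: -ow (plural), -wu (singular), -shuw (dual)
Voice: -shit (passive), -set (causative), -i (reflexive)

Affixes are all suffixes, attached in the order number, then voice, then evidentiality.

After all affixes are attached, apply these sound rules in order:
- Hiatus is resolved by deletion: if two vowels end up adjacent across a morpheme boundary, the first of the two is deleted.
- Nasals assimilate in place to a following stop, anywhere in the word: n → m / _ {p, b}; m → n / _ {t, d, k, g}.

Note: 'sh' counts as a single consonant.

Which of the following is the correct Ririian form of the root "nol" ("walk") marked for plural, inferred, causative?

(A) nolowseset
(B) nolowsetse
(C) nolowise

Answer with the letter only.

Attach number plural -ow → nolow.
Attach voice causative -set → nolowset.
Attach evidentiality inferred -se → nolowsetse.
Vowel deletion: no change.
Nasal assimilation: no change.
So the correct form is nolowsetse, option (B).
(A) nolowseset is wrong: it has the affixes in the wrong order.
(C) nolowise is wrong: it uses reflexive instead of causative for voice.

B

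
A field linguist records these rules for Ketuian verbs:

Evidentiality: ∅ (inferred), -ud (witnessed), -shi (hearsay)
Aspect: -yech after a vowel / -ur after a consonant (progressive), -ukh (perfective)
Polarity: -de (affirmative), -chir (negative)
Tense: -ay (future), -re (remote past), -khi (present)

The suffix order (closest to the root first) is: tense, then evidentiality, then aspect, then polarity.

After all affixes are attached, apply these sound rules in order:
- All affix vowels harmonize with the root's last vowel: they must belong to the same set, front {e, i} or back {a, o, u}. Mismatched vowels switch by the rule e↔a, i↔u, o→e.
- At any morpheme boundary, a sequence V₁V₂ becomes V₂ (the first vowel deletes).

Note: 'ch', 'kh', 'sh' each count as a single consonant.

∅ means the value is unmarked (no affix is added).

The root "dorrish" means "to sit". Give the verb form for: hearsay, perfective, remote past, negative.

dorrishreshikhchir

Attach tense remote past -re → dorrishre.
Attach evidentiality hearsay -shi → dorrishreshi.
Attach aspect perfective -ukh → dorrishreshiukh.
Attach polarity negative -chir → dorrishreshiukhchir.
Apply vowel harmony: dorrishreshiukhchir → dorrishreshiikhchir.
Apply vowel deletion: dorrishreshiikhchir → dorrishreshikhchir.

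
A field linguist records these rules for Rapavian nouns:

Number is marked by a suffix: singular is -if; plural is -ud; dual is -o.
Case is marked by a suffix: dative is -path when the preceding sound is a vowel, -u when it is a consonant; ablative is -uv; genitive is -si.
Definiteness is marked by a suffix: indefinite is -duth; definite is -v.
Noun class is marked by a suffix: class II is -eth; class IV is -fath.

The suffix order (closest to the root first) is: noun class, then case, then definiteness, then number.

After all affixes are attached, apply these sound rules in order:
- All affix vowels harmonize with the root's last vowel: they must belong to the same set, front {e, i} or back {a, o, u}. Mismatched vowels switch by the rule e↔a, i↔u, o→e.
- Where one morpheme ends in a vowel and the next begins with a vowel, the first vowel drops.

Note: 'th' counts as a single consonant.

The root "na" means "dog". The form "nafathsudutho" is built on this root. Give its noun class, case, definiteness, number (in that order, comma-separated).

Segment: na-fath-si-duth-o.
noun class: -fath → class IV.
case: -si → genitive.
definiteness: -duth → indefinite.
number: -o → dual.

class IV, genitive, indefinite, dual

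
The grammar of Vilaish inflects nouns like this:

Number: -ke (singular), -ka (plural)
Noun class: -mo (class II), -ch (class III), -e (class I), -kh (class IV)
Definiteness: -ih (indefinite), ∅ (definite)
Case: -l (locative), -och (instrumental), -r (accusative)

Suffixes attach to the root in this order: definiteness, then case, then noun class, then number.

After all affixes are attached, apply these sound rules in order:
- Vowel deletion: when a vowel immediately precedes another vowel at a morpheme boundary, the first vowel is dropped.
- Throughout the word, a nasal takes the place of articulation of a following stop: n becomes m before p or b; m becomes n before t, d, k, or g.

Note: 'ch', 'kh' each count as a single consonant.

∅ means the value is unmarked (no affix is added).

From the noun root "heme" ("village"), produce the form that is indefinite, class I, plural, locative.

Attach definiteness indefinite -ih → hemeih.
Attach case locative -l → hemeihl.
Attach noun class class I -e → hemeihle.
Attach number plural -ka → hemeihleka.
Apply vowel deletion: hemeihleka → hemihleka.
Nasal assimilation: no change.

hemihleka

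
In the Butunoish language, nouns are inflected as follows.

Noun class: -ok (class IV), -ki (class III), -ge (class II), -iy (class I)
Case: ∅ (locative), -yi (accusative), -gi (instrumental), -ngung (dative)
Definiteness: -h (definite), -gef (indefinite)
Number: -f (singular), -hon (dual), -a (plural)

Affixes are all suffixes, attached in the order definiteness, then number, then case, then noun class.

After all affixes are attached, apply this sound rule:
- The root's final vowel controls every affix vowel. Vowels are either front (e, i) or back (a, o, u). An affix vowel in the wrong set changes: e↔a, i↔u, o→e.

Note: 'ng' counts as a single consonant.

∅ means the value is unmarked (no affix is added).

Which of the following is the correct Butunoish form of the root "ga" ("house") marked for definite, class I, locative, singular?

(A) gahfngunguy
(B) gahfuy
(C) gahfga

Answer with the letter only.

B

Attach definiteness definite -h → gah.
Attach number singular -f → gahf.
case = locative: zero marking, form stays gahf.
Attach noun class class I -iy → gahfiy.
Apply vowel harmony: gahfiy → gahfuy.
So the correct form is gahfuy, option (B).
(C) gahfga is wrong: it uses class II instead of class I for noun class.
(A) gahfngunguy is wrong: it uses dative instead of locative for case.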